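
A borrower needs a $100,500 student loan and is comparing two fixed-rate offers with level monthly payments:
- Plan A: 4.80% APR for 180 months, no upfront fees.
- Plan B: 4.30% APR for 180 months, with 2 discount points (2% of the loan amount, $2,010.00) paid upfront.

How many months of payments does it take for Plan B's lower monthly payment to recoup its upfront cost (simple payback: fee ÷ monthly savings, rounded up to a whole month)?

Plan A: monthly rate = 4.8%/12 = 0.0040000; payment = 100,500 × 0.0040000 / (1 − (1+0.0040000)^−180) = $784.32.
Plan B: at 4.30% the monthly rate is 0.0035833, so the payment is 100,500 × 0.0035833 / (1 − 1.0035833^−180) = $758.59.
Monthly savings = $784.32 − $758.59 = $25.73.
Break-even = $2,010.00 / $25.73 = 78.12 → 79 months.

79 months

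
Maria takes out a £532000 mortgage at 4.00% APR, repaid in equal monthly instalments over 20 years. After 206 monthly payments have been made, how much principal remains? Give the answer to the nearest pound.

£103,464

With monthly rate i = 4%/12 = 0.0033333, the balance after k of n payments is P · [(1+i)^n − (1+i)^k] / [(1+i)^n − 1].
(1+0.0033333)^240 = 2.22258209 and (1+0.0033333)^206 = 1.98481311, so the balance is 532,000 × (2.22258209 − 1.98481311) / (2.22258209 − 1) = £103,463.89.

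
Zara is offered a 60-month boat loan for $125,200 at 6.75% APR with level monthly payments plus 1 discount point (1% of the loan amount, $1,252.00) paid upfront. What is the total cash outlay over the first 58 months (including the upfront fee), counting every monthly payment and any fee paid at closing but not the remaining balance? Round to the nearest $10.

$144,190

At 6.75% the monthly rate is 0.0056250, so the payment is 125,200 × 0.0056250 / (1 − 1.0056250^−60) = $2,464.37.
Total outlay = 58 × $2,464.37 + $1,252.00 = $144,185.46.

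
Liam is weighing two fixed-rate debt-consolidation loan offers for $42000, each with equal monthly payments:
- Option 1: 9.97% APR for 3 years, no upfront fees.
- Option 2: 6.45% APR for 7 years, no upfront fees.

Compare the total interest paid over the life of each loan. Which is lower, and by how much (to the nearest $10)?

Option 1 by $3,540

Option 1: at 9.97% the monthly rate is 0.0083083, so the payment is 42,000 × 0.0083083 / (1 − 1.0083083^−36) = $1,354.63.
Total interest on Option 1 = 36 × $1,354.63 − $42,000 = $6,766.68.
Option 2: at 6.45% the monthly rate is 0.0053750, so the payment is 42,000 × 0.0053750 / (1 − 1.0053750^−84) = $622.66.
Total interest on Option 2 = 84 × $622.66 − $42,000 = $10,303.44.
Option 1 is lower by $3,536.76.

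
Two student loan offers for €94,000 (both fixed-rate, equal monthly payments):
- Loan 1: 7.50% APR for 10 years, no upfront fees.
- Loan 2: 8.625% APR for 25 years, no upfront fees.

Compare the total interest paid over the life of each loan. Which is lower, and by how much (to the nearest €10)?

Loan 1 by €95,560

Loan 1: at 7.50% the monthly rate is 0.0062500, so the payment is 94,000 × 0.0062500 / (1 − 1.0062500^−120) = €1,115.80.
Total interest on Loan 1 = 120 × €1,115.80 − €94,000 = €39,896.00.
Loan 2: at 8.625% the monthly rate is 0.0071875, so the payment is 94,000 × 0.0071875 / (1 − 1.0071875^−300) = €764.85.
Total interest on Loan 2 = 300 × €764.85 − €94,000 = €135,455.00.
Loan 1 is lower by €95,559.00.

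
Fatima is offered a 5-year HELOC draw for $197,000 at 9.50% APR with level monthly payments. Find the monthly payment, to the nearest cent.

Monthly rate = 9.5%/12 = 0.0079167; payment = 197,000 × 0.0079167 / (1 − (1+0.0079167)^−60) = $4,137.37.

$4,137.37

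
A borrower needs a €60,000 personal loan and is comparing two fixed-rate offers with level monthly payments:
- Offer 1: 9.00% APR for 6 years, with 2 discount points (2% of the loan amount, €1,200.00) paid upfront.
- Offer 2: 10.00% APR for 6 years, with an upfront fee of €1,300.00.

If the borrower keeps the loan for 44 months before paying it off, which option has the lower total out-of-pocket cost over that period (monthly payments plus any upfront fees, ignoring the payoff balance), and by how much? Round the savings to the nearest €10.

Offer 1: monthly rate = 9%/12 = 0.0075000; payment = 60,000 × 0.0075000 / (1 − (1+0.0075000)^−72) = €1,081.53.
Offer 2: monthly rate = 10%/12 = 0.0083333; payment = 60,000 × 0.0083333 / (1 − (1+0.0083333)^−72) = €1,111.55.
Over 44 months: Offer 1 costs 44 × €1,081.53 + €1,200.00 = €48,787.32; Offer 2 costs 44 × €1,111.55 + €1,300.00 = €50,208.20.
Offer 1 is cheaper by €50,208.20 − €48,787.32 = €1,420.88.

Offer 1 by €1,420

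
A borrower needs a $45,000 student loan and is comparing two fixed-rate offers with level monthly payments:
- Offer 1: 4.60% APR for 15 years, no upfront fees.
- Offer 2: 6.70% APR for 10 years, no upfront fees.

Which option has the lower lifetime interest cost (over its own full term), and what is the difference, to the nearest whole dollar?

Offer 1: at 4.60% the monthly rate is 0.0038333, so the payment is 45,000 × 0.0038333 / (1 − 1.0038333^−180) = $346.55.
Total interest on Offer 1 = 180 × $346.55 − $45,000 = $17,379.00.
Offer 2: monthly rate = 6.7%/12 = 0.0055833; payment = 45,000 × 0.0055833 / (1 − (1+0.0055833)^−120) = $515.56.
Total interest on Offer 2 = 120 × $515.56 − $45,000 = $16,867.20.
Offer 2 is lower by $511.80.

Offer 2 by $512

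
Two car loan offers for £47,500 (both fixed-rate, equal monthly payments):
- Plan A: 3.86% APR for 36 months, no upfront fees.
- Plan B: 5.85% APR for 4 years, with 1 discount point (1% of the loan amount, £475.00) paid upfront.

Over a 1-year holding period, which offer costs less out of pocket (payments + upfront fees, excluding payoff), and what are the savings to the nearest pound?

Plan A: monthly rate = 3.86%/12 = 0.0032167; payment = 47,500 × 0.0032167 / (1 − (1+0.0032167)^−36) = £1,399.43.
Plan B: at 5.85% the monthly rate is 0.0048750, so the payment is 47,500 × 0.0048750 / (1 − 1.0048750^−48) = £1,112.28.
Over 12 months: Plan A costs 12 × £1,399.43 = £16,793.16; Plan B costs 12 × £1,112.28 + £475.00 = £13,822.36.
Plan B is cheaper by £16,793.16 − £13,822.36 = £2,970.80.

Plan B by £2,971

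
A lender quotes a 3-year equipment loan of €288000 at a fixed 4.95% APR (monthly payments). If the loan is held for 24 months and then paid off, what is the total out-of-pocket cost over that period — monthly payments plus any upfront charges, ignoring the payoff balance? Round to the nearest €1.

€207,004

Monthly rate = 4.95%/12 = 0.0041250; payment = 288,000 × 0.0041250 / (1 − (1+0.0041250)^−36) = €8,625.15.
Total outlay = 24 × €8,625.15 = €207,003.60.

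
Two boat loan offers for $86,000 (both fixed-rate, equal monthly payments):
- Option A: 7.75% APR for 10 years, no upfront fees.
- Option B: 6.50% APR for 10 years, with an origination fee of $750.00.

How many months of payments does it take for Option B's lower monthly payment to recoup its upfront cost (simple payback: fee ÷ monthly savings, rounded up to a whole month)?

14 months

Option A: at 7.75% the monthly rate is 0.0064583, so the payment is 86,000 × 0.0064583 / (1 − 1.0064583^−120) = $1,032.09.
Option B: at 6.50% the monthly rate is 0.0054167, so the payment is 86,000 × 0.0054167 / (1 − 1.0054167^−120) = $976.51.
Monthly savings = $1,032.09 − $976.51 = $55.58.
Break-even = $750.00 / $55.58 = 13.49 → 14 months.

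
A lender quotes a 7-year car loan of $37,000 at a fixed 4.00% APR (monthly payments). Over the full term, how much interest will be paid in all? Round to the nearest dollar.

$5,483

At 4.00% the monthly rate is 0.0033333, so the payment is 37,000 × 0.0033333 / (1 − 1.0033333^−84) = $505.75.
Total paid = 84 × $505.75 = $42,483.00; interest = $42,483.00 − $37,000 = $5,483.00.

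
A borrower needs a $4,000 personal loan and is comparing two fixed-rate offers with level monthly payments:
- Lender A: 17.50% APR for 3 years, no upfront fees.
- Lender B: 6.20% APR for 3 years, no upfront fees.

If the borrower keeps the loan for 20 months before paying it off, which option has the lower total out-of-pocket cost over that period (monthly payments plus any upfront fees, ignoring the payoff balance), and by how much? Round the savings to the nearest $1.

Lender A: at 17.50% the monthly rate is 0.0145833, so the payment is 4,000 × 0.0145833 / (1 − 1.0145833^−36) = $143.61.
Lender B: monthly rate = 6.2%/12 = 0.0051667; payment = 4,000 × 0.0051667 / (1 − (1+0.0051667)^−36) = $122.05.
Over 20 months: Lender A costs 20 × $143.61 = $2,872.20; Lender B costs 20 × $122.05 = $2,441.00.
Lender B is cheaper by $2,872.20 − $2,441.00 = $431.20.

Lender B by $431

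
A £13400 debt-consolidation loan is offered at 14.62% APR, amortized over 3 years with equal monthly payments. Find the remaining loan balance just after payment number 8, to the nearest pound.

£10,905

With monthly rate i = 14.62%/12 = 0.0121833, the balance after k of n payments is P · [(1+i)^n − (1+i)^k] / [(1+i)^n − 1].
(1+0.0121833)^36 = 1.54643101 and (1+0.0121833)^8 = 1.10172564, so the balance is 13,400 × (1.54643101 − 1.10172564) / (1.54643101 − 1) = £10,905.41.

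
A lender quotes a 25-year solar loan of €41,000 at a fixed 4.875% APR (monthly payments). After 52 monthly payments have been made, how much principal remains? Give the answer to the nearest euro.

With monthly rate i = 4.875%/12 = 0.0040625, the balance after k of n payments is P · [(1+i)^n − (1+i)^k] / [(1+i)^n − 1].
(1+0.0040625)^300 = 3.37461451 and (1+0.0040625)^52 = 1.23469263, so the balance is 41,000 × (3.37461451 − 1.23469263) / (3.37461451 − 1) = €36,947.81.

€36,948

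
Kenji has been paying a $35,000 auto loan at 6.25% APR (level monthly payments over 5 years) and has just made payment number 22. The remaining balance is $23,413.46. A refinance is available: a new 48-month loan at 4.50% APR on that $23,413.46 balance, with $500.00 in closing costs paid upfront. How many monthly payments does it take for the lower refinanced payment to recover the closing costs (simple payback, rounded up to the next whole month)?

Current payment = 35,000 × 6.25%/12 / (1 − (1+0.0052083)^−60) = $680.72.
Refinanced payment = 23,413.46 × 0.0037500 / (1 − (1+0.0037500)^−48) = $533.91.
Monthly savings = $680.72 − $533.91 = $146.81.
Break-even = $500.00 / $146.81 = 3.41 → 4 months.

4 months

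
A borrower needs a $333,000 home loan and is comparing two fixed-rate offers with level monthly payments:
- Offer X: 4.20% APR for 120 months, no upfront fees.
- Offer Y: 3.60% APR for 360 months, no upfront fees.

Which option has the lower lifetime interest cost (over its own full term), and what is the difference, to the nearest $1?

Offer X by $136,644

Offer X: monthly rate = 4.2%/12 = 0.0035000; payment = 333,000 × 0.0035000 / (1 − (1+0.0035000)^−120) = $3,403.21.
Total interest on Offer X = 120 × $3,403.21 − $333,000 = $75,385.20.
Offer Y: monthly rate = 3.6%/12 = 0.0030000; payment = 333,000 × 0.0030000 / (1 − (1+0.0030000)^−360) = $1,513.97.
Total interest on Offer Y = 360 × $1,513.97 − $333,000 = $212,029.20.
Offer X is lower by $136,644.00.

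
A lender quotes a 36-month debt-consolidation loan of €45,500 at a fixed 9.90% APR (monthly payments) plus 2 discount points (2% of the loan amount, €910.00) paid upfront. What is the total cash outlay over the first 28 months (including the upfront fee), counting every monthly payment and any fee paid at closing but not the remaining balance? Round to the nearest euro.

At 9.90% the monthly rate is 0.0082500, so the payment is 45,500 × 0.0082500 / (1 − 1.0082500^−36) = €1,466.02.
Total outlay = 28 × €1,466.02 + €910.00 = €41,958.56.

€41,959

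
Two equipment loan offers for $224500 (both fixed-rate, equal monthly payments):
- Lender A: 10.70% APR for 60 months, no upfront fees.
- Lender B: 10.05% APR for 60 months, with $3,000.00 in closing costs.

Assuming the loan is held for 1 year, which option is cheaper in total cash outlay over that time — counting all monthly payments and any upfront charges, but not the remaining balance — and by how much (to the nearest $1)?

Lender A by $2,134

Lender A: at 10.70% the monthly rate is 0.0089167, so the payment is 224,500 × 0.0089167 / (1 − 1.0089167^−60) = $4,847.65.
Lender B: at 10.05% the monthly rate is 0.0083750, so the payment is 224,500 × 0.0083750 / (1 − 1.0083750^−60) = $4,775.49.
Over 12 months: Lender A costs 12 × $4,847.65 = $58,171.80; Lender B costs 12 × $4,775.49 + $3,000.00 = $60,305.88.
Lender A is cheaper by $60,305.88 − $58,171.80 = $2,134.08.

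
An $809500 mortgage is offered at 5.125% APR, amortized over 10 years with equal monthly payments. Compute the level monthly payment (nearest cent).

$8,635.55

Monthly rate = 5.125%/12 = 0.0042708; payment = 809,500 × 0.0042708 / (1 − (1+0.0042708)^−120) = $8,635.55.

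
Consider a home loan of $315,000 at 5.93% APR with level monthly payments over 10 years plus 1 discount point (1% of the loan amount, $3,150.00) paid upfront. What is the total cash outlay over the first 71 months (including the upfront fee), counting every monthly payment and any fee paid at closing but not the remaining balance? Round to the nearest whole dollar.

Monthly rate = 5.93%/12 = 0.0049417; payment = 315,000 × 0.0049417 / (1 − (1+0.0049417)^−120) = $3,486.08.
Total outlay = 71 × $3,486.08 + $3,150.00 = $250,661.68.

$250,662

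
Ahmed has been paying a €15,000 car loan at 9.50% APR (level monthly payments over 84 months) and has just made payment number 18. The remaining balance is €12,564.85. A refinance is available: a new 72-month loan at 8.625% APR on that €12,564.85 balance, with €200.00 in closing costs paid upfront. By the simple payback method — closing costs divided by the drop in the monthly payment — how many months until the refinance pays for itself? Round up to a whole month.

Current payment = 15,000 × 9.5%/12 / (1 − (1+0.0079167)^−84) = €245.16.
Refinanced payment = 12,564.85 × 0.0071875 / (1 − (1+0.0071875)^−72) = €224.16.
Monthly savings = €245.16 − €224.16 = €21.00.
Break-even = €200.00 / €21.00 = 9.52 → 10 months.

10 months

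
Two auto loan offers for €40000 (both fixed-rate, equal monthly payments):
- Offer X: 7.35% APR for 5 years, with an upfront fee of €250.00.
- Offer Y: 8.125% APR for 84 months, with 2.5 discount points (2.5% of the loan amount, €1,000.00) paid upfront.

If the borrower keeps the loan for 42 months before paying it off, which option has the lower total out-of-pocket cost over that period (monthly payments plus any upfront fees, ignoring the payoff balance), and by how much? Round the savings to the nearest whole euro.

Offer X: monthly rate = 7.35%/12 = 0.0061250; payment = 40,000 × 0.0061250 / (1 − (1+0.0061250)^−60) = €798.67.
Offer Y: at 8.125% the monthly rate is 0.0067708, so the payment is 40,000 × 0.0067708 / (1 − 1.0067708^−84) = €625.94.
Over 42 months: Offer X costs 42 × €798.67 + €250.00 = €33,794.14; Offer Y costs 42 × €625.94 + €1,000.00 = €27,289.48.
Offer Y is cheaper by €33,794.14 − €27,289.48 = €6,504.66.

Offer Y by €6,505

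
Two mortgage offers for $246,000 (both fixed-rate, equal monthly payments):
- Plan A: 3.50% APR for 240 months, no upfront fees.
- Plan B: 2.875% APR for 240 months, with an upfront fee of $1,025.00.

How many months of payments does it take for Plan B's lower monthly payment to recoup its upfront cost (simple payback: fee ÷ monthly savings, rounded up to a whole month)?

14 months

Plan A: monthly rate = 3.5%/12 = 0.0029167; payment = 246,000 × 0.0029167 / (1 − (1+0.0029167)^−240) = $1,426.70.
Plan B: at 2.875% the monthly rate is 0.0023958, so the payment is 246,000 × 0.0023958 / (1 − 1.0023958^−240) = $1,348.97.
Monthly savings = $1,426.70 − $1,348.97 = $77.73.
Break-even = $1,025.00 / $77.73 = 13.19 → 14 months.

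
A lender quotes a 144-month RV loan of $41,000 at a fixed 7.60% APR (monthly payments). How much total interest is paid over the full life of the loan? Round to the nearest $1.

Monthly rate = 7.6%/12 = 0.0063333; payment = 41,000 × 0.0063333 / (1 − (1+0.0063333)^−144) = $434.86.
Total paid = 144 × $434.86 = $62,619.84; interest = $62,619.84 − $41,000 = $21,619.84.

$21,620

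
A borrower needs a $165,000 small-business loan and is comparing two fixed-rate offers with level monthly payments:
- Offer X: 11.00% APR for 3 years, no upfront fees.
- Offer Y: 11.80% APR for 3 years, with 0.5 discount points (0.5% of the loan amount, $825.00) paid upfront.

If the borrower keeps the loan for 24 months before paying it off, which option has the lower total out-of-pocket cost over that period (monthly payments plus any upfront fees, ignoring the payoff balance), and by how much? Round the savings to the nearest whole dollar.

Offer X by $2,330

Offer X: monthly rate = 11%/12 = 0.0091667; payment = 165,000 × 0.0091667 / (1 − (1+0.0091667)^−36) = $5,401.89.
Offer Y: monthly rate = 11.8%/12 = 0.0098333; payment = 165,000 × 0.0098333 / (1 − (1+0.0098333)^−36) = $5,464.61.
Over 24 months: Offer X costs 24 × $5,401.89 = $129,645.36; Offer Y costs 24 × $5,464.61 + $825.00 = $131,975.64.
Offer X is cheaper by $131,975.64 − $129,645.36 = $2,330.28.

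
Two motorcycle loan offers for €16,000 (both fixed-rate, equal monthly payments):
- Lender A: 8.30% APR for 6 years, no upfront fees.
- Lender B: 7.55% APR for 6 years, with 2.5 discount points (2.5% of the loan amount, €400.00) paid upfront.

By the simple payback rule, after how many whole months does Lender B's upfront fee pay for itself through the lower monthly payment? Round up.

Lender A: at 8.30% the monthly rate is 0.0069167, so the payment is 16,000 × 0.0069167 / (1 − 1.0069167^−72) = €282.88.
Lender B: monthly rate = 7.55%/12 = 0.0062917; payment = 16,000 × 0.0062917 / (1 − (1+0.0062917)^−72) = €277.03.
Monthly savings = €282.88 − €277.03 = €5.85.
Break-even = €400.00 / €5.85 = 68.38 → 69 months.

69 months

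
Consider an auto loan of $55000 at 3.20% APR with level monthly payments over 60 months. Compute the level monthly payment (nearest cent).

At 3.20% the monthly rate is 0.0026667, so the payment is 55,000 × 0.0026667 / (1 − 1.0026667^−60) = $993.17.

$993.17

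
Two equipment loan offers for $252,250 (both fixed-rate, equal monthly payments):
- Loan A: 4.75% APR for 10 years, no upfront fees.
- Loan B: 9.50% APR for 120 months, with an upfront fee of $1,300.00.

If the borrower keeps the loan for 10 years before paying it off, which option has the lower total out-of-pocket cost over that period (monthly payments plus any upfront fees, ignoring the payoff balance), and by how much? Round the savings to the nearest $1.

Loan A: at 4.75% the monthly rate is 0.0039583, so the payment is 252,250 × 0.0039583 / (1 − 1.0039583^−120) = $2,644.78.
Loan B: monthly rate = 9.5%/12 = 0.0079167; payment = 252,250 × 0.0079167 / (1 − (1+0.0079167)^−120) = $3,264.05.
Over 120 months: Loan A costs 120 × $2,644.78 = $317,373.60; Loan B costs 120 × $3,264.05 + $1,300.00 = $392,986.00.
Loan A is cheaper by $392,986.00 − $317,373.60 = $75,612.40.

Loan A by $75,612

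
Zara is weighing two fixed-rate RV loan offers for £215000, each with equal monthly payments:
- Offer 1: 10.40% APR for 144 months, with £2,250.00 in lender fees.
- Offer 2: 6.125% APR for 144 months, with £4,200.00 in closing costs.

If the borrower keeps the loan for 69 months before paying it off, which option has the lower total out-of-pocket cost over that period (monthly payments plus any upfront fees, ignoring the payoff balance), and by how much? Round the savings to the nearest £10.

Offer 2 by £33,060

Offer 1: monthly rate = 10.4%/12 = 0.0086667; payment = 215,000 × 0.0086667 / (1 − (1+0.0086667)^−144) = £2,619.34.
Offer 2: at 6.125% the monthly rate is 0.0051042, so the payment is 215,000 × 0.0051042 / (1 − 1.0051042^−144) = £2,112.01.
Over 69 months: Offer 1 costs 69 × £2,619.34 + £2,250.00 = £182,984.46; Offer 2 costs 69 × £2,112.01 + £4,200.00 = £149,928.69.
Offer 2 is cheaper by £182,984.46 − £149,928.69 = £33,055.77.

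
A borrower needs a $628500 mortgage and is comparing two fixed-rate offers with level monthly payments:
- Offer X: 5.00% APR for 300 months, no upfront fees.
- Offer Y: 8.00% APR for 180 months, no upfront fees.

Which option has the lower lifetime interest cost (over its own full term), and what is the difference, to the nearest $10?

Offer Y by $21,120

Offer X: at 5.00% the monthly rate is 0.0041667, so the payment is 628,500 × 0.0041667 / (1 − 1.0041667^−300) = $3,674.15.
Total interest on Offer X = 300 × $3,674.15 − $628,500 = $473,745.00.
Offer Y: at 8.00% the monthly rate is 0.0066667, so the payment is 628,500 × 0.0066667 / (1 − 1.0066667^−180) = $6,006.27.
Total interest on Offer Y = 180 × $6,006.27 − $628,500 = $452,628.60.
Offer Y is lower by $21,116.40.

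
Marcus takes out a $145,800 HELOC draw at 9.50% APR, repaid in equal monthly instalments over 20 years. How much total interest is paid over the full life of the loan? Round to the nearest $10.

At 9.50% the monthly rate is 0.0079167, so the payment is 145,800 × 0.0079167 / (1 − 1.0079167^−240) = $1,359.05.
Total paid = 240 × $1,359.05 = $326,172.00; interest = $326,172.00 − $145,800 = $180,372.00.

$180,370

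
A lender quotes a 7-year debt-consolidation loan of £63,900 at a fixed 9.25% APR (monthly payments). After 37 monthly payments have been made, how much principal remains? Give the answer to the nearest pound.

£40,725

With monthly rate i = 9.25%/12 = 0.0077083, the balance after k of n payments is P · [(1+i)^n − (1+i)^k] / [(1+i)^n − 1].
(1+0.0077083)^84 = 1.90601977 and (1+0.0077083)^37 = 1.32858532, so the balance is 63,900 × (1.90601977 − 1.32858532) / (1.90601977 − 1) = £40,725.45.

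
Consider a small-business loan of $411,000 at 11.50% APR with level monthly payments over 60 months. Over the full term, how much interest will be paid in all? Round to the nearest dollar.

$131,338

Monthly rate = 11.5%/12 = 0.0095833; payment = 411,000 × 0.0095833 / (1 − (1+0.0095833)^−60) = $9,038.96.
Total paid = 60 × $9,038.96 = $542,337.60; interest = $542,337.60 − $411,000 = $131,337.60.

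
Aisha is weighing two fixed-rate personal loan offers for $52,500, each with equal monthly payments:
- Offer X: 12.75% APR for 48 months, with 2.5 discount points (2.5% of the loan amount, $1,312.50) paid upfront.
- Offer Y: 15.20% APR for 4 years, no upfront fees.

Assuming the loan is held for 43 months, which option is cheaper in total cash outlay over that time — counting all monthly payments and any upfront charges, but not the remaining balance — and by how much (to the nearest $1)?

Offer X by $1,461

Offer X: monthly rate = 12.75%/12 = 0.0106250; payment = 52,500 × 0.0106250 / (1 − (1+0.0106250)^−48) = $1,401.94.
Offer Y: at 15.20% the monthly rate is 0.0126667, so the payment is 52,500 × 0.0126667 / (1 − 1.0126667^−48) = $1,466.44.
Over 43 months: Offer X costs 43 × $1,401.94 + $1,312.50 = $61,595.92; Offer Y costs 43 × $1,466.44 = $63,056.92.
Offer X is cheaper by $63,056.92 − $61,595.92 = $1,461.00.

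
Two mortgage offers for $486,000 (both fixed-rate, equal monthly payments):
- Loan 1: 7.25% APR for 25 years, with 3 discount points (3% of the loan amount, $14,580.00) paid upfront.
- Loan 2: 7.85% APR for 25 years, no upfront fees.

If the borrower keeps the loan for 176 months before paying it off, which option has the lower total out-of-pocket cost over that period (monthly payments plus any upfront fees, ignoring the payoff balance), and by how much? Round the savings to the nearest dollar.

Loan 1: monthly rate = 7.25%/12 = 0.0060417; payment = 486,000 × 0.0060417 / (1 − (1+0.0060417)^−300) = $3,512.84.
Loan 2: monthly rate = 7.85%/12 = 0.0065417; payment = 486,000 × 0.0065417 / (1 − (1+0.0065417)^−300) = $3,702.86.
Over 176 months: Loan 1 costs 176 × $3,512.84 + $14,580.00 = $632,839.84; Loan 2 costs 176 × $3,702.86 = $651,703.36.
Loan 1 is cheaper by $651,703.36 − $632,839.84 = $18,863.52.

Loan 1 by $18,864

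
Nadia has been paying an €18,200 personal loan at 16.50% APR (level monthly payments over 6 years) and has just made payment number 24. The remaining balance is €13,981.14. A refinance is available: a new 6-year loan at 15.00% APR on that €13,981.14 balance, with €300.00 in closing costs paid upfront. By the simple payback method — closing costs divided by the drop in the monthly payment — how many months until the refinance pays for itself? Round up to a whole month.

3 months

Current payment = 18,200 × 16.5%/12 / (1 − (1+0.0137500)^−72) = €399.82.
Refinanced payment = 13,981.14 × 0.0125000 / (1 − (1+0.0125000)^−72) = €295.63.
Monthly savings = €399.82 − €295.63 = €104.19.
Break-even = €300.00 / €104.19 = 2.88 → 3 months.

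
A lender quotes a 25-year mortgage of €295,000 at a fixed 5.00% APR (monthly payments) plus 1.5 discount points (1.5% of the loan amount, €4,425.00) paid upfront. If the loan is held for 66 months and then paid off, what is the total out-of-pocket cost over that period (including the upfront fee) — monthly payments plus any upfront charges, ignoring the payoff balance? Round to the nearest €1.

At 5.00% the monthly rate is 0.0041667, so the payment is 295,000 × 0.0041667 / (1 − 1.0041667^−300) = €1,724.54.
Total outlay = 66 × €1,724.54 + €4,425.00 = €118,244.64.

€118,245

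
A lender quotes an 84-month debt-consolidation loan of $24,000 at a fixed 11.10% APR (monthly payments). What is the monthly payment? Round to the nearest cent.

Monthly rate = 11.1%/12 = 0.0092500; payment = 24,000 × 0.0092500 / (1 − (1+0.0092500)^−84) = $412.20.

$412.20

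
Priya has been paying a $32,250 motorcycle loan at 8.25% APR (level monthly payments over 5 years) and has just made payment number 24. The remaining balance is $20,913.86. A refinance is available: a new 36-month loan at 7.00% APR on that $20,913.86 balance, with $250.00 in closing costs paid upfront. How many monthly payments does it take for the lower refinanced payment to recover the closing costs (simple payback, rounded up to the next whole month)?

21 months

Current payment = 32,250 × 8.25%/12 / (1 − (1+0.0068750)^−60) = $657.78.
Refinanced payment = 20,913.86 × 0.0058333 / (1 − (1+0.0058333)^−36) = $645.76.
Monthly savings = $657.78 − $645.76 = $12.02.
Break-even = $250.00 / $12.02 = 20.80 → 21 months.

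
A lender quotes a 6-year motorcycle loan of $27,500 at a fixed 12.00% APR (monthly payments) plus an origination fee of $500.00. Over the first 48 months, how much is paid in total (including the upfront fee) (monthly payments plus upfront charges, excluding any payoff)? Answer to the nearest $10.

Monthly rate = 12%/12 = 0.0100000; payment = 27,500 × 0.0100000 / (1 − (1+0.0100000)^−72) = $537.63.
Total outlay = 48 × $537.63 + $500.00 = $26,306.24.

$26,310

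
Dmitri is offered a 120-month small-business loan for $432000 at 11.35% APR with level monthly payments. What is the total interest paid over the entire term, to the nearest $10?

$292,410

At 11.35% the monthly rate is 0.0094583, so the payment is 432,000 × 0.0094583 / (1 − 1.0094583^−120) = $6,036.71.
Total paid = 120 × $6,036.71 = $724,405.20; interest = $724,405.20 − $432,000 = $292,405.20.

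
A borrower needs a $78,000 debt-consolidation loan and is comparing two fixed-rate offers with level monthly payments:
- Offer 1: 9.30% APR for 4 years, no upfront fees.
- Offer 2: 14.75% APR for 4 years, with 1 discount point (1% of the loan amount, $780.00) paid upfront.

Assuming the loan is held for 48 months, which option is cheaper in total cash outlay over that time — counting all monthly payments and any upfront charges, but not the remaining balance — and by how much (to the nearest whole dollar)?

Offer 1: monthly rate = 9.3%/12 = 0.0077500; payment = 78,000 × 0.0077500 / (1 − (1+0.0077500)^−48) = $1,952.16.
Offer 2: monthly rate = 14.75%/12 = 0.0122917; payment = 78,000 × 0.0122917 / (1 − (1+0.0122917)^−48) = $2,160.93.
Over 48 months: Offer 1 costs 48 × $1,952.16 = $93,703.68; Offer 2 costs 48 × $2,160.93 + $780.00 = $104,504.64.
Offer 1 is cheaper by $104,504.64 − $93,703.68 = $10,800.96.

Offer 1 by $10,801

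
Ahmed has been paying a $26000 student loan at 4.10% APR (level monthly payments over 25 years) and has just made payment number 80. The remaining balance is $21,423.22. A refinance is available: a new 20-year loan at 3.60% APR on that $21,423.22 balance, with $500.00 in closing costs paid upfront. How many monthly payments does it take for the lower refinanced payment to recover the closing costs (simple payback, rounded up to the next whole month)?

38 months

Current payment = 26,000 × 4.1%/12 / (1 − (1+0.0034167)^−300) = $138.68.
Refinanced payment = 21,423.22 × 0.0030000 / (1 − (1+0.0030000)^−240) = $125.35.
Monthly savings = $138.68 − $125.35 = $13.33.
Break-even = $500.00 / $13.33 = 37.51 → 38 months.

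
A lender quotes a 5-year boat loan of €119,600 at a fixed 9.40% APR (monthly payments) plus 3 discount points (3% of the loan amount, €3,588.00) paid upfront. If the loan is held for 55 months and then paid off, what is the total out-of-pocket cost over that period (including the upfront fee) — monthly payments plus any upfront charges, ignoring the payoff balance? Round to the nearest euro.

At 9.40% the monthly rate is 0.0078333, so the payment is 119,600 × 0.0078333 / (1 − 1.0078333^−60) = €2,505.98.
Total outlay = 55 × €2,505.98 + €3,588.00 = €141,416.90.

€141,417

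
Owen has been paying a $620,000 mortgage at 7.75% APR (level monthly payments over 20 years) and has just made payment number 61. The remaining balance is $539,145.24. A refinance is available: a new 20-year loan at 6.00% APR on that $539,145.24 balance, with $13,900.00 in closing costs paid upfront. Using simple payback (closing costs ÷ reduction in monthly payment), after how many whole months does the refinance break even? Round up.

12 months

Current payment = 620,000 × 7.75%/12 / (1 − (1+0.0064583)^−240) = $5,089.88.
Refinanced payment = 539,145.24 × 0.0050000 / (1 − (1+0.0050000)^−240) = $3,862.60.
Monthly savings = $5,089.88 − $3,862.60 = $1,227.28.
Break-even = $13,900.00 / $1,227.28 = 11.33 → 12 months.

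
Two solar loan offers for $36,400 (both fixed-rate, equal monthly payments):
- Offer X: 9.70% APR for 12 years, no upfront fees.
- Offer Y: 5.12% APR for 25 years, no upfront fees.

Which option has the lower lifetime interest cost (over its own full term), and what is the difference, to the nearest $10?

Offer X by $2,870

Offer X: monthly rate = 9.7%/12 = 0.0080833; payment = 36,400 × 0.0080833 / (1 − (1+0.0080833)^−144) = $428.72.
Total interest on Offer X = 144 × $428.72 − $36,400 = $25,335.68.
Offer Y: monthly rate = 5.12%/12 = 0.0042667; payment = 36,400 × 0.0042667 / (1 − (1+0.0042667)^−300) = $215.34.
Total interest on Offer Y = 300 × $215.34 − $36,400 = $28,202.00.
Offer X is lower by $2,866.32.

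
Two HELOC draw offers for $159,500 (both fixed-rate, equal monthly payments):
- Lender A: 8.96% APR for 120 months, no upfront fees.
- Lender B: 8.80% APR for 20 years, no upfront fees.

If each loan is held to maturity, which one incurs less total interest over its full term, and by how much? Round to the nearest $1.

Lender A by $97,463

Lender A: at 8.96% the monthly rate is 0.0074667, so the payment is 159,500 × 0.0074667 / (1 − 1.0074667^−120) = $2,017.03.
Total interest on Lender A = 120 × $2,017.03 − $159,500 = $82,543.60.
Lender B: monthly rate = 8.8%/12 = 0.0073333; payment = 159,500 × 0.0073333 / (1 − (1+0.0073333)^−240) = $1,414.61.
Total interest on Lender B = 240 × $1,414.61 − $159,500 = $180,006.40.
Lender A is lower by $97,462.80.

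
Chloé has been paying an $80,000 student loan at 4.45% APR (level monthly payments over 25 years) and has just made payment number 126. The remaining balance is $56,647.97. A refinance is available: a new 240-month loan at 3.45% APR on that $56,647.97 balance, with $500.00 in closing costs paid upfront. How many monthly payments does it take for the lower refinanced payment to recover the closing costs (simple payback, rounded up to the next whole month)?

5 months

Current payment = 80,000 × 4.45%/12 / (1 − (1+0.0037083)^−300) = $442.40.
Refinanced payment = 56,647.97 × 0.0028750 / (1 − (1+0.0028750)^−240) = $327.08.
Monthly savings = $442.40 − $327.08 = $115.32.
Break-even = $500.00 / $115.32 = 4.34 → 5 months.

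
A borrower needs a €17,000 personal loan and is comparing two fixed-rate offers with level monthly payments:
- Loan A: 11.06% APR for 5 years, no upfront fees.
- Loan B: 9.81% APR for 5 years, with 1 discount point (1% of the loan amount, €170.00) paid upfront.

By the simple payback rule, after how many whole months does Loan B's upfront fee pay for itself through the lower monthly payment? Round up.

Loan A: at 11.06% the monthly rate is 0.0092167, so the payment is 17,000 × 0.0092167 / (1 − 1.0092167^−60) = €370.13.
Loan B: at 9.81% the monthly rate is 0.0081750, so the payment is 17,000 × 0.0081750 / (1 − 1.0081750^−60) = €359.61.
Monthly savings = €370.13 − €359.61 = €10.52.
Break-even = €170.00 / €10.52 = 16.16 → 17 months.

17 months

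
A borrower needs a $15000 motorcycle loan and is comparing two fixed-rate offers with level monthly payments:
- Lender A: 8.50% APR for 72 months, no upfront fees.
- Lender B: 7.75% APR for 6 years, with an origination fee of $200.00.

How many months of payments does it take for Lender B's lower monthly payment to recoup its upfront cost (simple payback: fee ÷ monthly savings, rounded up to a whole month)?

Lender A: at 8.50% the monthly rate is 0.0070833, so the payment is 15,000 × 0.0070833 / (1 − 1.0070833^−72) = $266.68.
Lender B: monthly rate = 7.75%/12 = 0.0064583; payment = 15,000 × 0.0064583 / (1 − (1+0.0064583)^−72) = $261.17.
Monthly savings = $266.68 − $261.17 = $5.51.
Break-even = $200.00 / $5.51 = 36.30 → 37 months.

37 months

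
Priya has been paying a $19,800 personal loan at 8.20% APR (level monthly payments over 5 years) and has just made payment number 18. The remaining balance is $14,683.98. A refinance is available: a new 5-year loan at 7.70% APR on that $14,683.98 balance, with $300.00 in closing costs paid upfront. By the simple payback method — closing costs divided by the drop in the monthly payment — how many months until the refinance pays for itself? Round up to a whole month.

3 months

Current payment = 19,800 × 8.2%/12 / (1 − (1+0.0068333)^−60) = $403.37.
Refinanced payment = 14,683.98 × 0.0064167 / (1 − (1+0.0064167)^−60) = $295.63.
Monthly savings = $403.37 − $295.63 = $107.74.
Break-even = $300.00 / $107.74 = 2.78 → 3 months.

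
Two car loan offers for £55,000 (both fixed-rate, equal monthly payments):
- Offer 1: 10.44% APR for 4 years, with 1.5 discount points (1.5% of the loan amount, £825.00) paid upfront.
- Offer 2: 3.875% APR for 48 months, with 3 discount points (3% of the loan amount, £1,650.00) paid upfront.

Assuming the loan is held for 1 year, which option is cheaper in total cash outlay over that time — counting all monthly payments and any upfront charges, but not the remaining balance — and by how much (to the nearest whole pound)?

Offer 1: at 10.44% the monthly rate is 0.0087000, so the payment is 55,000 × 0.0087000 / (1 − 1.0087000^−48) = £1,406.59.
Offer 2: at 3.875% the monthly rate is 0.0032292, so the payment is 55,000 × 0.0032292 / (1 − 1.0032292^−48) = £1,238.77.
Over 12 months: Offer 1 costs 12 × £1,406.59 + £825.00 = £17,704.08; Offer 2 costs 12 × £1,238.77 + £1,650.00 = £16,515.24.
Offer 2 is cheaper by £17,704.08 − £16,515.24 = £1,188.84.

Offer 2 by £1,189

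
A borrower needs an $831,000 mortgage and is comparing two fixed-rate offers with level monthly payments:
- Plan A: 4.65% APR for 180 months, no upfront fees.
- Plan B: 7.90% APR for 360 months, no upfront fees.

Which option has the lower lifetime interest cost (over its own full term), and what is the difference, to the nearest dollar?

Plan A by $1,018,534

Plan A: monthly rate = 4.65%/12 = 0.0038750; payment = 831,000 × 0.0038750 / (1 − (1+0.0038750)^−180) = $6,420.98.
Total interest on Plan A = 180 × $6,420.98 − $831,000 = $324,776.40.
Plan B: at 7.90% the monthly rate is 0.0065833, so the payment is 831,000 × 0.0065833 / (1 − 1.0065833^−360) = $6,039.75.
Total interest on Plan B = 360 × $6,039.75 − $831,000 = $1,343,310.00.
Plan A is lower by $1,018,533.60.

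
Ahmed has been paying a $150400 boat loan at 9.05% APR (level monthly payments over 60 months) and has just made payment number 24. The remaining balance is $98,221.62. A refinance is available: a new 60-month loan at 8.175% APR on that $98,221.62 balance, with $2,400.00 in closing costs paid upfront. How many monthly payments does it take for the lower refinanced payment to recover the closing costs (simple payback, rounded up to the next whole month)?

Current payment = 150,400 × 9.05%/12 / (1 − (1+0.0075417)^−60) = $3,125.71.
Refinanced payment = 98,221.62 × 0.0068125 / (1 − (1+0.0068125)^−60) = $1,999.82.
Monthly savings = $3,125.71 − $1,999.82 = $1,125.89.
Break-even = $2,400.00 / $1,125.89 = 2.13 → 3 months.

3 months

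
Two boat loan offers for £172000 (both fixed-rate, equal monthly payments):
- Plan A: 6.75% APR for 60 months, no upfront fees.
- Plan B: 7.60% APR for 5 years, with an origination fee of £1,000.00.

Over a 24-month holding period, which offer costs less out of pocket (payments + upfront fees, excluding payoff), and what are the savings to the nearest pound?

Plan A: monthly rate = 6.75%/12 = 0.0056250; payment = 172,000 × 0.0056250 / (1 − (1+0.0056250)^−60) = £3,385.56.
Plan B: monthly rate = 7.6%/12 = 0.0063333; payment = 172,000 × 0.0063333 / (1 − (1+0.0063333)^−60) = £3,454.71.
Over 24 months: Plan A costs 24 × £3,385.56 = £81,253.44; Plan B costs 24 × £3,454.71 + £1,000.00 = £83,913.04.
Plan A is cheaper by £83,913.04 − £81,253.44 = £2,659.60.

Plan A by £2,660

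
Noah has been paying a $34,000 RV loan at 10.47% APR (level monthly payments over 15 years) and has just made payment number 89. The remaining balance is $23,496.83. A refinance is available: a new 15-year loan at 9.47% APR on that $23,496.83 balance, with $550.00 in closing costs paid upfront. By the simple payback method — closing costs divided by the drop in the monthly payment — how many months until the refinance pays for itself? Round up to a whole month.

Current payment = 34,000 × 10.47%/12 / (1 − (1+0.0087250)^−180) = $375.20.
Refinanced payment = 23,496.83 × 0.0078917 / (1 − (1+0.0078917)^−180) = $244.93.
Monthly savings = $375.20 − $244.93 = $130.27.
Break-even = $550.00 / $130.27 = 4.22 → 5 months.

5 months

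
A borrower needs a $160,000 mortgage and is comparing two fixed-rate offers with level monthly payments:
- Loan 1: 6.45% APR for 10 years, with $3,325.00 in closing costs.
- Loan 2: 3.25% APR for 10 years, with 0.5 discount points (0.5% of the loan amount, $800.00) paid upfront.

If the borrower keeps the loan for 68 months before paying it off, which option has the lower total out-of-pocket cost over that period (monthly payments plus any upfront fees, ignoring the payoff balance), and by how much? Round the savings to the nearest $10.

Loan 2 by $19,470

Loan 1: at 6.45% the monthly rate is 0.0053750, so the payment is 160,000 × 0.0053750 / (1 − 1.0053750^−120) = $1,812.70.
Loan 2: monthly rate = 3.25%/12 = 0.0027083; payment = 160,000 × 0.0027083 / (1 − (1+0.0027083)^−120) = $1,563.50.
Over 68 months: Loan 1 costs 68 × $1,812.70 + $3,325.00 = $126,588.60; Loan 2 costs 68 × $1,563.50 + $800.00 = $107,118.00.
Loan 2 is cheaper by $126,588.60 − $107,118.00 = $19,470.60.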